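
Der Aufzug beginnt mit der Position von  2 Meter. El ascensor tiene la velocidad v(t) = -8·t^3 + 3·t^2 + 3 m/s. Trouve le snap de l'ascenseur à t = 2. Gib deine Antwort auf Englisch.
To solve this, we need to take 3 derivatives of our velocity equation v(t) = -8·t^3 + 3·t^2 + 3. Taking d/dt of v(t), we find a(t) = -24·t^2 + 6·t. Taking d/dt of a(t), we find j(t) = 6 - 48·t. The derivative of jerk gives snap: s(t) = -48. We have snap s(t) = -48. Substituting t = 2: s(2) = -48.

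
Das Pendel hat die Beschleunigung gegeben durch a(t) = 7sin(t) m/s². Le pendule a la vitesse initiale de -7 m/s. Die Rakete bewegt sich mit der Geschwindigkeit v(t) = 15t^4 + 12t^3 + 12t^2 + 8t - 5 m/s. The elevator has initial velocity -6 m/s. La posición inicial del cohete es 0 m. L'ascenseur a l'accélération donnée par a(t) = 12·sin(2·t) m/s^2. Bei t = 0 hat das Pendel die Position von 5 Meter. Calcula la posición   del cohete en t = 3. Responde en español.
Necesitamos integrar nuestra ecuación de la velocidad v(t) = 15·t^4 + 12·t^3 + 12·t^2 + 8·t - 5 1 vez. Tomando ∫v(t)dt y aplicando x(0) = 0, encontramos x(t) = 3·t^5 + 3·t^4 + 4·t^3 + 4·t^2 - 5·t. De la ecuación de la posición x(t) = 3·t^5 + 3·t^4 + 4·t^3 + 4·t^2 - 5·t, sustituimos t = 3 para obtener x = 1101.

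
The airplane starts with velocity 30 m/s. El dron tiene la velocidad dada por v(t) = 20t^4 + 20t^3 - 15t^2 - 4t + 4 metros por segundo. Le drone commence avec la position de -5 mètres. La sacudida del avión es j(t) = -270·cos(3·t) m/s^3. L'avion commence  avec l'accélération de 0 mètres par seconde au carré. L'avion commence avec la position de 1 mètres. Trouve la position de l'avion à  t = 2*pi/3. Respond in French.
Nous devons trouver la primitive de notre équation du jerk j(t) = -270·cos(3·t) 3 fois. En prenant ∫j(t)dt et en appliquant a(0) = 0, nous trouvons a(t) = -90·sin(3·t). La primitive de l'accélération, avec v(0) = 30, donne la vitesse: v(t) = 30·cos(3·t). La primitive de la vitesse, avec x(0) = 1, donne la position: x(t) = 10·sin(3·t) + 1. En utilisant x(t) = 10·sin(3·t) + 1 et en substituant t = 2*pi/3, nous trouvons x = 1.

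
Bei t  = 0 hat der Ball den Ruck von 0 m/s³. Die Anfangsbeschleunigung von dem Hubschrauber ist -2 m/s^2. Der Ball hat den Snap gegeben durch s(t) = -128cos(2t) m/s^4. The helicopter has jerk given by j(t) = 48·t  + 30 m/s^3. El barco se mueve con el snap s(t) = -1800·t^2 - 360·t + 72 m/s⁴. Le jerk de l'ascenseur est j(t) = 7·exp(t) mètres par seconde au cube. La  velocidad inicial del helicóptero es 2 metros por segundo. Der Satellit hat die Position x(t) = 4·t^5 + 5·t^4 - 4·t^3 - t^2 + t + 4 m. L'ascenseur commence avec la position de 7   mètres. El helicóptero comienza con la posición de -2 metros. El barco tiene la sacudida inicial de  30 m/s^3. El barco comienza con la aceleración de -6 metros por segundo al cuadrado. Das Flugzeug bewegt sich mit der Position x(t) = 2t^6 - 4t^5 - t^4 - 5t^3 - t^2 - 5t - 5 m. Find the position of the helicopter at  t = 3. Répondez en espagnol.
Debemos encontrar la antiderivada de nuestra ecuación de la sacudida j(t) = 48·t + 30 3 veces. La integral de la sacudida es la aceleración. Usando a(0) = -2, obtenemos a(t) = 24·t^2 + 30·t - 2. La integral de la aceleración, con v(0) = 2, da la velocidad: v(t) = 8·t^3 + 15·t^2 - 2·t + 2. Integrando la velocidad y usando la condición inicial x(0) = -2, obtenemos x(t) = 2·t^4 + 5·t^3 - t^2 + 2·t - 2. Tenemos la posición x(t) = 2·t^4 + 5·t^3 - t^2 + 2·t - 2. Sustituyendo t = 3: x(3) = 292.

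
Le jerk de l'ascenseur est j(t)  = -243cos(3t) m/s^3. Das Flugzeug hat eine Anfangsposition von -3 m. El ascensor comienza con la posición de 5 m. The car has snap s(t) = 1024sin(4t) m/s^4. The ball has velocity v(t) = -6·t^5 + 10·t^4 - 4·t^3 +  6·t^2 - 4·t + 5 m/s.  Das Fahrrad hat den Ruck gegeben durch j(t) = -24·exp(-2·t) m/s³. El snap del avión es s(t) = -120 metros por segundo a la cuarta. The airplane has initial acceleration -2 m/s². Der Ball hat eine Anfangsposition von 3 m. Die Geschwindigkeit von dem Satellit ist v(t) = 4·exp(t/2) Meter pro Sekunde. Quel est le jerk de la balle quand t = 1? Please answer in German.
Um dies zu lösen, müssen wir 2 Ableitungen unserer Gleichung für die Geschwindigkeit v(t) = -6·t^5 + 10·t^4 - 4·t^3 + 6·t^2 - 4·t + 5 nehmen. Die Ableitung von der Geschwindigkeit ergibt die Beschleunigung: a(t) = -30·t^4 + 40·t^3 - 12·t^2 + 12·t - 4. Durch Ableiten von der Beschleunigung erhalten wir den Ruck: j(t) = -120·t^3 + 120·t^2 - 24·t + 12. Mit j(t) = -120·t^3 + 120·t^2 - 24·t + 12 und Einsetzen von t = 1, finden wir j = -12.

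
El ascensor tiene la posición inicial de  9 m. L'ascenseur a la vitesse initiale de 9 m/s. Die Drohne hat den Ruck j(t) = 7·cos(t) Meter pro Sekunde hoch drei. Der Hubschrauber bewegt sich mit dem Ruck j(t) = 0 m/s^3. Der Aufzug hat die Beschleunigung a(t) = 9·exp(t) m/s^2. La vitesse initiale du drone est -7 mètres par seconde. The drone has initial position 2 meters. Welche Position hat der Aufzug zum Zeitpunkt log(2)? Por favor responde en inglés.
We must find the integral of our acceleration equation a(t) = 9·exp(t) 2 times. The antiderivative of acceleration is velocity. Using v(0) = 9, we get v(t) = 9·exp(t). Finding the integral of v(t) and using x(0) = 9: x(t) = 9·exp(t). From the given position equation x(t) = 9·exp(t), we substitute t = log(2) to get x = 18.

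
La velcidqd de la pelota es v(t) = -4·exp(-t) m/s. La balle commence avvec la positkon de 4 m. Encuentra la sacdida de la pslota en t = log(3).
Debemos derivar nuestra ecuación de la velocidad v(t) = -4·exp(-t) 2 veces. La derivada de la velocidad da la aceleración: a(t) = 4·exp(-t). Derivando la aceleración, obtenemos la sacudida: j(t) = -4·exp(-t). Tenemos la sacudida j(t) = -4·exp(-t). Sustituyendo t = log(3): j(log(3)) = -4/3.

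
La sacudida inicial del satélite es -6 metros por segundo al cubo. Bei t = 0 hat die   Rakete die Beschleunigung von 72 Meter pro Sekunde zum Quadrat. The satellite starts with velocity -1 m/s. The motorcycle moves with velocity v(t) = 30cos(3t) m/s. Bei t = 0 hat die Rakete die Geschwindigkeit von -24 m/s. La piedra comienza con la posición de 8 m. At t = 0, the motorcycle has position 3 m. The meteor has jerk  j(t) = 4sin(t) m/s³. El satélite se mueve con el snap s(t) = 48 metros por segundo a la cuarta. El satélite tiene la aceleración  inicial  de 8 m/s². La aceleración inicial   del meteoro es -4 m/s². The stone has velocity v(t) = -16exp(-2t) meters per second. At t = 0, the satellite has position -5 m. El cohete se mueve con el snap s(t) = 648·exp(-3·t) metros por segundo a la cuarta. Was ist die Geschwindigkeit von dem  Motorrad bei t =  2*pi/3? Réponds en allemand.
Mit v(t) = 30·cos(3·t) und Einsetzen von t = 2*pi/3, finden wir v = 30.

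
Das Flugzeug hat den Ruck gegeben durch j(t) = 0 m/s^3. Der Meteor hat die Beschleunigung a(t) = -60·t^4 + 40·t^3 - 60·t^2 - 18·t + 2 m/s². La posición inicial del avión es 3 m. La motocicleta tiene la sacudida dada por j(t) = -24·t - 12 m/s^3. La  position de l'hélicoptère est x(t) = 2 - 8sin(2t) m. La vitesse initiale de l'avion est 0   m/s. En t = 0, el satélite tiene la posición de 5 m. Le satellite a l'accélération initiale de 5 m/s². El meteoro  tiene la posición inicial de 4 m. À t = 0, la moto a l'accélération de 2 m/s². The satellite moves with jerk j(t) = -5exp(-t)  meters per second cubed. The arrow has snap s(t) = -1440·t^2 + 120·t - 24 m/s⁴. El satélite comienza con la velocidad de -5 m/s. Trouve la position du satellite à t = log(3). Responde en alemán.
Um dies zu lösen, müssen wir 3 Stammfunktionen unserer Gleichung für den Ruck j(t) = -5·exp(-t) finden. Die Stammfunktion von dem Ruck, mit a(0) = 5, ergibt die Beschleunigung: a(t) = 5·exp(-t). Durch Integration von der Beschleunigung und Verwendung der Anfangsbedingung v(0) = -5, erhalten wir v(t) = -5·exp(-t). Die Stammfunktion von der Geschwindigkeit ist die Position. Mit x(0) = 5 erhalten wir x(t) = 5·exp(-t). Aus der Gleichung für die Position x(t) = 5·exp(-t), setzen wir t = log(3) ein und erhalten x = 5/3.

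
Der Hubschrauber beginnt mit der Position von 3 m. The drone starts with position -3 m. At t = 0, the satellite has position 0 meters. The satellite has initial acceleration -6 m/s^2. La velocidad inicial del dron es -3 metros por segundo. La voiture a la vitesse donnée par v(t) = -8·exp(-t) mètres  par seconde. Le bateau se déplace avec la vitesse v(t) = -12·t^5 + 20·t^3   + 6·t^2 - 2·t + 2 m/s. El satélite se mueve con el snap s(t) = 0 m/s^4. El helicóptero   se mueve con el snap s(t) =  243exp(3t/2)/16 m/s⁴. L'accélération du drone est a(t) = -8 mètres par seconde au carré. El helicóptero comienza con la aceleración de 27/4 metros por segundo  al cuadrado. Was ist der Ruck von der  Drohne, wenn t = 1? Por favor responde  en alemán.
Wir müssen unsere Gleichung für die Beschleunigung a(t) = -8 1-mal ableiten. Mit d/dt von a(t) finden wir j(t) = 0. Mit j(t) = 0 und Einsetzen von t = 1, finden wir j = 0.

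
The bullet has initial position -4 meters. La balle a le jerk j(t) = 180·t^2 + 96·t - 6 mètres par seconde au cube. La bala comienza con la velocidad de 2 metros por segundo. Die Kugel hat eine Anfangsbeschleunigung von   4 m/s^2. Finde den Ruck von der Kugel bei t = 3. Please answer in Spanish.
Tenemos la sacudida j(t) = 180·t^2 + 96·t - 6. Sustituyendo t = 3: j(3) = 1902.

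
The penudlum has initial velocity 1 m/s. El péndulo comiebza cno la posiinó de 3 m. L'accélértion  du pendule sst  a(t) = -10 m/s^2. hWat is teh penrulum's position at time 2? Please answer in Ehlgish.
Starting from acceleration a(t) = -10, we take 2 antiderivatives. The antiderivative of acceleration is velocity. Using v(0) = 1, we get v(t) = 1 - 10·t. The integral of velocity, with x(0) = 3, gives position: x(t) = -5·t^2 + t + 3. We have position x(t) = -5·t^2 + t + 3. Substituting t = 2: x(2) = -15.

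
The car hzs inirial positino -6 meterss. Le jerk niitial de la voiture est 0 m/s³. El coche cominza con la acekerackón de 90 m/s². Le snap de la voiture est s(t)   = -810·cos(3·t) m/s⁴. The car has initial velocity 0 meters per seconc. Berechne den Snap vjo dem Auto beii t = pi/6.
Mit s(t) = -810·cos(3·t) und Einsetzen von t = pi/6, finden wir s = 0.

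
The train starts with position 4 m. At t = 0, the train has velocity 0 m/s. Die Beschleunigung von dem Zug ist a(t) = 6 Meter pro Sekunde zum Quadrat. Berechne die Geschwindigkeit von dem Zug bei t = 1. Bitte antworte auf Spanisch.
Necesitamos integrar nuestra ecuación de la aceleración a(t) = 6 1 vez. La antiderivada de la aceleración, con v(0) = 0, da la velocidad: v(t) = 6·t. Usando v(t) = 6·t y sustituyendo t = 1, encontramos v = 6.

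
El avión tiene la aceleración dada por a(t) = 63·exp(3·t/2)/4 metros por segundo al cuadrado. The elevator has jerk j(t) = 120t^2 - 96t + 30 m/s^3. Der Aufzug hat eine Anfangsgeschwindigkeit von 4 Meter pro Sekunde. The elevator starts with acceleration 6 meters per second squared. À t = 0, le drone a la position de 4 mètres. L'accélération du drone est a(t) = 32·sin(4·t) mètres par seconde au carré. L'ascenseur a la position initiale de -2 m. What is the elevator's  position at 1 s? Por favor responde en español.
Partiendo de la sacudida j(t) = 120·t^2 - 96·t + 30, tomamos 3 integrales. Tomando ∫j(t)dt y aplicando a(0) = 6, encontramos a(t) = 40·t^3 - 48·t^2 + 30·t + 6. Tomando ∫a(t)dt y aplicando v(0) = 4, encontramos v(t) = 10·t^4 - 16·t^3 + 15·t^2 + 6·t + 4. La antiderivada de la velocidad, con x(0) = -2, da la posición: x(t) = 2·t^5 - 4·t^4 + 5·t^3 + 3·t^2 + 4·t - 2. Tenemos la posición x(t) = 2·t^5 - 4·t^4 + 5·t^3 + 3·t^2 + 4·t - 2. Sustituyendo t = 1: x(1) = 8.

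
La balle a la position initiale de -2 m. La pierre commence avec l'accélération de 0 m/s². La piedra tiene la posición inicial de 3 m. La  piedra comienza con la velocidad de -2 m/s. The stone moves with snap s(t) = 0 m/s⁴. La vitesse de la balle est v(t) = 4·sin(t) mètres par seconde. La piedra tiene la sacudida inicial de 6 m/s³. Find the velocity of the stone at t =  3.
To solve this, we need to take 3 antiderivatives of our snap equation s(t) = 0. The antiderivative of snap is jerk. Using j(0) = 6, we get j(t) = 6. Taking ∫j(t)dt and applying a(0) = 0, we find a(t) = 6·t. Finding the antiderivative of a(t) and using v(0) = -2: v(t) = 3·t^2 - 2. From the given velocity equation v(t) = 3·t^2 - 2, we substitute t = 3 to get v = 25.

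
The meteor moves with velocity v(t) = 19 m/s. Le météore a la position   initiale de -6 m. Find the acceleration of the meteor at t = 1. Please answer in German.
Ausgehend von der Geschwindigkeit v(t) = 19, nehmen wir 1 Ableitung. Durch Ableiten von der Geschwindigkeit erhalten wir die Beschleunigung: a(t) = 0. Wir haben die Beschleunigung a(t) = 0. Durch Einsetzen von t = 1: a(1) = 0.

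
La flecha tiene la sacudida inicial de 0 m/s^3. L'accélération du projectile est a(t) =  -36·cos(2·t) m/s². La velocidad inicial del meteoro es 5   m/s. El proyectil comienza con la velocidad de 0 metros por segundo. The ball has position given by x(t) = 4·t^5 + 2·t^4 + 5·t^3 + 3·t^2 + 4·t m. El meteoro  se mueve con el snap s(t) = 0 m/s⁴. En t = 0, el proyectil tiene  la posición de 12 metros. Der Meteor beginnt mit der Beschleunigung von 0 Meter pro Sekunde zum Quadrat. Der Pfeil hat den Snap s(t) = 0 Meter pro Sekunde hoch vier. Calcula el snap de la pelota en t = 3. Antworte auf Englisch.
Starting from position x(t) = 4·t^5 + 2·t^4 + 5·t^3 + 3·t^2 + 4·t, we take 4 derivatives. Differentiating position, we get velocity: v(t) = 20·t^4 + 8·t^3 + 15·t^2 + 6·t + 4. Differentiating velocity, we get acceleration: a(t) = 80·t^3 + 24·t^2 + 30·t + 6. Differentiating acceleration, we get jerk: j(t) = 240·t^2 + 48·t + 30. Differentiating jerk, we get snap: s(t) = 480·t + 48. Using s(t) = 480·t + 48 and substituting t = 3, we find s = 1488.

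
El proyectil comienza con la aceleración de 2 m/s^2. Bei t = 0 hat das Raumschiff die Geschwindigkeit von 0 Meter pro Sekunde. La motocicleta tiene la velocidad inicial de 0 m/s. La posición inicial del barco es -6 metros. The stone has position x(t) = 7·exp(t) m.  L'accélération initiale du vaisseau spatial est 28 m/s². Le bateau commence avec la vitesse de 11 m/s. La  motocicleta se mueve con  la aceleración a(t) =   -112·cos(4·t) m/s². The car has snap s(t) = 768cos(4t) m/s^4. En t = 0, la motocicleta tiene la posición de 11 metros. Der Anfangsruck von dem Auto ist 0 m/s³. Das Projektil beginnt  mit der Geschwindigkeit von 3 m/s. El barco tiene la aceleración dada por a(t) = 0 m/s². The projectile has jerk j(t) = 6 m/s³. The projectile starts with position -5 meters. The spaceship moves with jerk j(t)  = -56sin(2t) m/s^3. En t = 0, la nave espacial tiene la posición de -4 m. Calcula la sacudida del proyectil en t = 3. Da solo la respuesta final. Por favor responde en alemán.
Der Ruck bei t = 3 ist j = 6.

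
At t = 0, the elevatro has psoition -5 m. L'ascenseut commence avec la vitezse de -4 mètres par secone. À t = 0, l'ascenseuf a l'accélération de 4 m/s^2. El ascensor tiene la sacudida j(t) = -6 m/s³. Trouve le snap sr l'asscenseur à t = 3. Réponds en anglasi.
Starting from jerk j(t) = -6, we take 1 derivative. Taking d/dt of j(t), we find s(t) = 0. We have snap s(t) = 0. Substituting t = 3: s(3) = 0.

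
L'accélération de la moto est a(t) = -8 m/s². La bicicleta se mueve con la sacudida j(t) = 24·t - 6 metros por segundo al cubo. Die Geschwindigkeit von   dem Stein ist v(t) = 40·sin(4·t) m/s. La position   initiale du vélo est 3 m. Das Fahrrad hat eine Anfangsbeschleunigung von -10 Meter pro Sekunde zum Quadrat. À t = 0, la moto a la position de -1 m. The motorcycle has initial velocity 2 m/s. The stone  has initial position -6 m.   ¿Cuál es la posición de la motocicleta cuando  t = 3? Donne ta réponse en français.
Nous devons intégrer notre équation de l'accélération a(t) = -8 2 fois. En intégrant l'accélération et en utilisant la condition initiale v(0) = 2, nous obtenons v(t) = 2 - 8·t. En intégrant la vitesse et en utilisant la condition initiale x(0) = -1, nous obtenons x(t) = -4·t^2 + 2·t - 1. En utilisant x(t) = -4·t^2 + 2·t - 1 et en substituant t = 3, nous trouvons x = -31.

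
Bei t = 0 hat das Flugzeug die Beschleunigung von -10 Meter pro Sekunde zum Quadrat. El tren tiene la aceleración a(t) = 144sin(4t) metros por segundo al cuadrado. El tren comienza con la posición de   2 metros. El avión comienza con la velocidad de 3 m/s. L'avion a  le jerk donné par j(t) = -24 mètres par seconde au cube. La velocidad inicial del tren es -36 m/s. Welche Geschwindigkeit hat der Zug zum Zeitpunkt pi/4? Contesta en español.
Partiendo de la aceleración a(t) = 144·sin(4·t), tomamos 1 integral. La integral de la aceleración, con v(0) = -36, da la velocidad: v(t) = -36·cos(4·t). De la ecuación de la velocidad v(t) = -36·cos(4·t), sustituimos t = pi/4 para obtener v = 36.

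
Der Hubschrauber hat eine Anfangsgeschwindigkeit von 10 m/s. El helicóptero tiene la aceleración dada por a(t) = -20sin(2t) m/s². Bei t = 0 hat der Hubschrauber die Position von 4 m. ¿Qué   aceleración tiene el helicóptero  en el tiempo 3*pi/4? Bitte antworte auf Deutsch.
Aus der Gleichung für die Beschleunigung a(t) = -20·sin(2·t), setzen wir t = 3*pi/4 ein und erhalten a = 20.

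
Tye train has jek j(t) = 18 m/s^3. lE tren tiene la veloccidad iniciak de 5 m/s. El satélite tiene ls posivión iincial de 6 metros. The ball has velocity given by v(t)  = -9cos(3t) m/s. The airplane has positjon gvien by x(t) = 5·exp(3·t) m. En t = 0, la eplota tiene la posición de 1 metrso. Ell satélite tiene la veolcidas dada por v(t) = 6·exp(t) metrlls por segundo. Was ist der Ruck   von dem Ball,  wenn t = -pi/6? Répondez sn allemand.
Ausgehend von der Geschwindigkeit v(t) = -9·cos(3·t), nehmen wir 2 Ableitungen. Mit d/dt von v(t) finden wir a(t) = 27·sin(3·t). Durch Ableiten von der Beschleunigung erhalten wir den Ruck: j(t) = 81·cos(3·t). Wir haben den Ruck j(t) = 81·cos(3·t). Durch Einsetzen von t = -pi/6: j(-pi/6) = 0.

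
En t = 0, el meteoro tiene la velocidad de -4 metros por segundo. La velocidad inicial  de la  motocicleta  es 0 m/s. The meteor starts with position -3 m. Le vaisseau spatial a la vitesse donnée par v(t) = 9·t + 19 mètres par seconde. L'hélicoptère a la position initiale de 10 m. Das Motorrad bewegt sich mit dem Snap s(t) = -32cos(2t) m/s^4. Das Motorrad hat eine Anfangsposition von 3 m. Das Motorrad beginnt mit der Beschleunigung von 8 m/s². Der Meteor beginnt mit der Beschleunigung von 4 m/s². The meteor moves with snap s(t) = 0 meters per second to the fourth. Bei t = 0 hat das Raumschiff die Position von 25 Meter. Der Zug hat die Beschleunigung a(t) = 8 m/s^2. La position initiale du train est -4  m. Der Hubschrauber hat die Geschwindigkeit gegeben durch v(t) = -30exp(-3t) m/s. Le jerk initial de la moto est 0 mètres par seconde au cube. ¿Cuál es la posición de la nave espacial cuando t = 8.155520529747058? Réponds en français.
Nous devons trouver l'intégrale de notre équation de la vitesse v(t) = 9·t + 19 1 fois. En intégrant la vitesse et en utilisant la condition initiale x(0) = 25, nous obtenons x(t) = 9·t^2/2 + 19·t + 25. En utilisant x(t) = 9·t^2/2 + 19·t + 25 et en substituant t = 8.155520529747058, nous trouvons x = 479.261208065260.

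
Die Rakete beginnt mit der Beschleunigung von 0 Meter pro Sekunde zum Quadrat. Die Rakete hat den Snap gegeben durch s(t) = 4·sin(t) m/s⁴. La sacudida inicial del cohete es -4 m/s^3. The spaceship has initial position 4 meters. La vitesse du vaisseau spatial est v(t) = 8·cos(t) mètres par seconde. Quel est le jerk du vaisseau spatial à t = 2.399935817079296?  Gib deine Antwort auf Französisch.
Nous devons dériver notre équation de la vitesse v(t) = 8·cos(t) 2 fois. En prenant d/dt de v(t), nous trouvons a(t) = -8·sin(t). En dérivant l'accélération, nous obtenons le jerk: j(t) = -8·cos(t). De l'équation du jerk j(t) = -8·cos(t), nous substituons t = 2.399935817079296 pour obtenir j = 5.89880288658154.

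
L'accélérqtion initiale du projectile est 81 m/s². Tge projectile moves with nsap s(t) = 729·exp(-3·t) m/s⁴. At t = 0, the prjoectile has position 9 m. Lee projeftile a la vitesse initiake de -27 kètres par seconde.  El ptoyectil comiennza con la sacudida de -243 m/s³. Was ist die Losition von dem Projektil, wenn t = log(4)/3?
Ausgehend von dem Snap s(t) = 729·exp(-3·t), nehmen wir 4 Stammfunktionen. Durch Integration von dem Snap und Verwendung der Anfangsbedingung j(0) = -243, erhalten wir j(t) = -243·exp(-3·t). Durch Integration von dem Ruck und Verwendung der Anfangsbedingung a(0) = 81, erhalten wir a(t) = 81·exp(-3·t). Durch Integration von der Beschleunigung und Verwendung der Anfangsbedingung v(0) = -27, erhalten wir v(t) = -27·exp(-3·t). Mit ∫v(t)dt und Anwendung von x(0) = 9, finden wir x(t) = 9·exp(-3·t). Aus der Gleichung für die Position x(t) = 9·exp(-3·t), setzen wir t = log(4)/3 ein und erhalten x = 9/4.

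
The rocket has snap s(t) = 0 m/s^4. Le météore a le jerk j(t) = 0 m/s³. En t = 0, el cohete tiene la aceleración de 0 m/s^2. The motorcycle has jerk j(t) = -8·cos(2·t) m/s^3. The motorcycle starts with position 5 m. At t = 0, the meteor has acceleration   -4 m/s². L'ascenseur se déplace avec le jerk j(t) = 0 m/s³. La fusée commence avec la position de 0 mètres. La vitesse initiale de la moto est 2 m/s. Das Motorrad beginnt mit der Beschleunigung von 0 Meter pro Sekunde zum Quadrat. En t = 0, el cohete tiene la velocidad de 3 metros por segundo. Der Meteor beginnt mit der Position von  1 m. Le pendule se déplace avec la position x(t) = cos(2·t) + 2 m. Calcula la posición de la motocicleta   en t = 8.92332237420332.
Debemos encontrar la integral de nuestra ecuación de la sacudida j(t) = -8·cos(2·t) 3 veces. La antiderivada de la sacudida es la aceleración. Usando a(0) = 0, obtenemos a(t) = -4·sin(2·t). Tomando ∫a(t)dt y aplicando v(0) = 2, encontramos v(t) = 2·cos(2·t). La antiderivada de la velocidad es la posición. Usando x(0) = 5, obtenemos x(t) = sin(2·t) + 5. Usando x(t) = sin(2·t) + 5 y sustituyendo t = 8.92332237420332, encontramos x = 4.15695966955867.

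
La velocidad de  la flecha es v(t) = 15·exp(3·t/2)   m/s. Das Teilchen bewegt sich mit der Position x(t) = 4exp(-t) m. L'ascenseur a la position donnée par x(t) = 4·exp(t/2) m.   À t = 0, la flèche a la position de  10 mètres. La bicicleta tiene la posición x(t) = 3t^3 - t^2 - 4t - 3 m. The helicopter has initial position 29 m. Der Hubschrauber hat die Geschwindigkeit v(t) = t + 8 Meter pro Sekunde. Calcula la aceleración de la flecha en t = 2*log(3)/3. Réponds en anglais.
To solve this, we need to take 1 derivative of our velocity equation v(t) = 15·exp(3·t/2). Taking d/dt of v(t), we find a(t) = 45·exp(3·t/2)/2. We have acceleration a(t) = 45·exp(3·t/2)/2. Substituting t = 2*log(3)/3: a(2*log(3)/3) = 135/2.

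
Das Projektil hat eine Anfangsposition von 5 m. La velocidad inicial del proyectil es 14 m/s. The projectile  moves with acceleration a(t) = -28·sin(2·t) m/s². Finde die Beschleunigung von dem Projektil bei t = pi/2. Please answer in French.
Nous avons l'accélération a(t) = -28·sin(2·t). En substituant t = pi/2: a(pi/2) = 0.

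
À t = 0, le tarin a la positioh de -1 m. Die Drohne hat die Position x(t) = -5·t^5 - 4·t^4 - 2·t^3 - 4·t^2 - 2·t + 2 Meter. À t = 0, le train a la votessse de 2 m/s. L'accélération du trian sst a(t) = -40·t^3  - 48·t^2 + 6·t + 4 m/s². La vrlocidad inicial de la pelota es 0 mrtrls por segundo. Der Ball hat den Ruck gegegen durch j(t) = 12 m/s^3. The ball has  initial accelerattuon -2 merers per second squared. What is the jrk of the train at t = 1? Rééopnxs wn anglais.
To solve this, we need to take 1 derivative of our acceleration equation a(t) = -40·t^3 - 48·t^2 + 6·t + 4. Taking d/dt of a(t), we find j(t) = -120·t^2 - 96·t + 6. From the given jerk equation j(t) = -120·t^2 - 96·t + 6, we substitute t = 1 to get j = -210.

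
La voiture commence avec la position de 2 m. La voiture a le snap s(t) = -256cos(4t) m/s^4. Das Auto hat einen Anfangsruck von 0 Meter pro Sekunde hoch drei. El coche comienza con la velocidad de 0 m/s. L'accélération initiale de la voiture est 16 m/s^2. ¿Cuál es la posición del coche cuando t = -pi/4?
Para resolver esto, necesitamos tomar 4 integrales de nuestra ecuación del snap s(t) = -256·cos(4·t). La antiderivada del snap, con j(0) = 0, da la sacudida: j(t) = -64·sin(4·t). La antiderivada de la sacudida es la aceleración. Usando a(0) = 16, obtenemos a(t) = 16·cos(4·t). Integrando la aceleración y usando la condición inicial v(0) = 0, obtenemos v(t) = 4·sin(4·t). Integrando la velocidad y usando la condición inicial x(0) = 2, obtenemos x(t) = 3 - cos(4·t). De la ecuación de la posición x(t) = 3 - cos(4·t), sustituimos t = -pi/4 para obtener x = 4.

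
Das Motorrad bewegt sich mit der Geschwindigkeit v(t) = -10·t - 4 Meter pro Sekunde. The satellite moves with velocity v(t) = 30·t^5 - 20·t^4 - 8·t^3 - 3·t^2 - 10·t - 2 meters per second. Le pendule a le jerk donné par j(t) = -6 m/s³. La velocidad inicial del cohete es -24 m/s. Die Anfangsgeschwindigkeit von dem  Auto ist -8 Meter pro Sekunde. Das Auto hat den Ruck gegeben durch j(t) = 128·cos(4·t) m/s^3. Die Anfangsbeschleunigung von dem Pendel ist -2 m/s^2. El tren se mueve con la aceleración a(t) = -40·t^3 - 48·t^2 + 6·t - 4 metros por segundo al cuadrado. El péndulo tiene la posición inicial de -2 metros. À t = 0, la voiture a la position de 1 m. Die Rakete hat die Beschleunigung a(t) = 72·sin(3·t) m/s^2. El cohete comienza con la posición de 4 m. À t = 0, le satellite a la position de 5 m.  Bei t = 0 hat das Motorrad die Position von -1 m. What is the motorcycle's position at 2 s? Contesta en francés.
Nous devons trouver l'intégrale de notre équation de la vitesse v(t) = -10·t - 4 1 fois. La primitive de la vitesse est la position. En utilisant x(0) = -1, nous obtenons x(t) = -5·t^2 - 4·t - 1. De l'équation de la position x(t) = -5·t^2 - 4·t - 1, nous substituons t = 2 pour obtenir x = -29.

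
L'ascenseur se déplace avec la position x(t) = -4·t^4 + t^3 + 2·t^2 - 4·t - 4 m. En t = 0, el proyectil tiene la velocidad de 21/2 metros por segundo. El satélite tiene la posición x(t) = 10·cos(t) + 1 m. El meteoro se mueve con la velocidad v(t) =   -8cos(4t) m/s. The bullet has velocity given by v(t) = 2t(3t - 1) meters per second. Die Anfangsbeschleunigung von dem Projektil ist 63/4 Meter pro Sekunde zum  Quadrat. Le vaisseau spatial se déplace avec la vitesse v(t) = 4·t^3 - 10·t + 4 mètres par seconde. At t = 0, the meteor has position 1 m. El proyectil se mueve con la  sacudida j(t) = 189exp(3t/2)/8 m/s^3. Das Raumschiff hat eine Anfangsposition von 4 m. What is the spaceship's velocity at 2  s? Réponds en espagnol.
Tenemos la velocidad v(t) = 4·t^3 - 10·t + 4. Sustituyendo t = 2: v(2) = 16.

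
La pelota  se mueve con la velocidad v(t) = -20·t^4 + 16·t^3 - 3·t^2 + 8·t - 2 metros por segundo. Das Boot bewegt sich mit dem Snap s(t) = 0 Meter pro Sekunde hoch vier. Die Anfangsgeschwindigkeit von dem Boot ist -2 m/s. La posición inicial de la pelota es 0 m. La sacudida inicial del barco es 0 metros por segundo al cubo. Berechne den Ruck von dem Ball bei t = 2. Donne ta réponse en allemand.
Wir müssen unsere Gleichung für die Geschwindigkeit v(t) = -20·t^4 + 16·t^3 - 3·t^2 + 8·t - 2 2-mal ableiten. Durch Ableiten von der Geschwindigkeit erhalten wir die Beschleunigung: a(t) = -80·t^3 + 48·t^2 - 6·t + 8. Die Ableitung von der Beschleunigung ergibt den Ruck: j(t) = -240·t^2 + 96·t - 6. Mit j(t) = -240·t^2 + 96·t - 6 und Einsetzen von t = 2, finden wir j = -774.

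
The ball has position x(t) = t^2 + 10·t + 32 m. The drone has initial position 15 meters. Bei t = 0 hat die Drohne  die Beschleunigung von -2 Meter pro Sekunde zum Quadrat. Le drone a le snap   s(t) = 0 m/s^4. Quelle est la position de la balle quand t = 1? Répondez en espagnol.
Usando x(t) = t^2 + 10·t + 32 y sustituyendo t = 1, encontramos x = 43.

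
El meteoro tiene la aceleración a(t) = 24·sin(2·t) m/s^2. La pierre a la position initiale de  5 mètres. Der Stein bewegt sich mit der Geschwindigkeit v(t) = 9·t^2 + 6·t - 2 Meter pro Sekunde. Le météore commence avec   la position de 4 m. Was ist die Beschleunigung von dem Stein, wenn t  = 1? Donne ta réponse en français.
Pour résoudre ceci, nous devons prendre 1 dérivée de notre équation de la vitesse v(t) = 9·t^2 + 6·t - 2. En prenant d/dt de v(t), nous trouvons a(t) = 18·t + 6. En utilisant a(t) = 18·t + 6 et en substituant t = 1, nous trouvons a = 24.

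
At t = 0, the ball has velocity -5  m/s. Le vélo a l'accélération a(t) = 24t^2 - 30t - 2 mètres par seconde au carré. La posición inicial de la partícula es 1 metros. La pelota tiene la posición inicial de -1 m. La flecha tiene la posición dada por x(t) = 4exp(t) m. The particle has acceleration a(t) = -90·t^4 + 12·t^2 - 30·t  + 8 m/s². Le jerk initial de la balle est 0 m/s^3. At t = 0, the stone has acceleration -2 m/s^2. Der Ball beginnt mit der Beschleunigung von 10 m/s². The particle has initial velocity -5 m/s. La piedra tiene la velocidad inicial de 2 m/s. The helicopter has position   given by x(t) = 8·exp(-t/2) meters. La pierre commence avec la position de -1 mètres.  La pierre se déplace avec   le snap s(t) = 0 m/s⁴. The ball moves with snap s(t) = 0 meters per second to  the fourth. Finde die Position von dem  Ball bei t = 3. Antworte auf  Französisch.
Nous devons trouver la primitive de notre équation du snap s(t) = 0 4 fois. La primitive du snap, avec j(0) = 0, donne le jerk: j(t) = 0. La primitive du jerk, avec a(0) = 10, donne l'accélération: a(t) = 10. En intégrant l'accélération et en utilisant la condition initiale v(0) = -5, nous obtenons v(t) = 10·t - 5. En intégrant la vitesse et en utilisant la condition initiale x(0) = -1, nous obtenons x(t) = 5·t^2 - 5·t - 1. De l'équation de la position x(t) = 5·t^2 - 5·t - 1, nous substituons t = 3 pour obtenir x = 29.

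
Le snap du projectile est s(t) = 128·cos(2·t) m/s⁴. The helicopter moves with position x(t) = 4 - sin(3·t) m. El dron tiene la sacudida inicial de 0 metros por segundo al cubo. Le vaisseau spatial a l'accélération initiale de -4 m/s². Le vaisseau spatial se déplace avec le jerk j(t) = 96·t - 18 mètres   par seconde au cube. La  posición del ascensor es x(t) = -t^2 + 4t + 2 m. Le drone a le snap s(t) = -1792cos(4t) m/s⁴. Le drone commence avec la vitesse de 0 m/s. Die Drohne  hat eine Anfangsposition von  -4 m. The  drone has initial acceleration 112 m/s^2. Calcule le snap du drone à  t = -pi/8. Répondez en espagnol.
De la ecuación del snap s(t) = -1792·cos(4·t), sustituimos t = -pi/8 para obtener s = 0.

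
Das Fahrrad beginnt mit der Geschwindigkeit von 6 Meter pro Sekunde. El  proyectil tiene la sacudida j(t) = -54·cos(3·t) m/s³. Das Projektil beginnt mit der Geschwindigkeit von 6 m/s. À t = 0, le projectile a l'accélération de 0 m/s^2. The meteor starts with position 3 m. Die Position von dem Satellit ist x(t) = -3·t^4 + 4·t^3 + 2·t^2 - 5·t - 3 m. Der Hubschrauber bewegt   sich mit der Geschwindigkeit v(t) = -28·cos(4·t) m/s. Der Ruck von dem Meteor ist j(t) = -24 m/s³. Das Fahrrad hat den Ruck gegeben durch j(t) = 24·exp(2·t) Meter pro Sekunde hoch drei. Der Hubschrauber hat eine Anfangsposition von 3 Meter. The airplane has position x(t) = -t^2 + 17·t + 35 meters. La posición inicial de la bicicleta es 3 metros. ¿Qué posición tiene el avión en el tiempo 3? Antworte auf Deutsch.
Aus der Gleichung für die Position x(t) = -t^2 + 17·t + 35, setzen wir t = 3 ein und erhalten x = 77.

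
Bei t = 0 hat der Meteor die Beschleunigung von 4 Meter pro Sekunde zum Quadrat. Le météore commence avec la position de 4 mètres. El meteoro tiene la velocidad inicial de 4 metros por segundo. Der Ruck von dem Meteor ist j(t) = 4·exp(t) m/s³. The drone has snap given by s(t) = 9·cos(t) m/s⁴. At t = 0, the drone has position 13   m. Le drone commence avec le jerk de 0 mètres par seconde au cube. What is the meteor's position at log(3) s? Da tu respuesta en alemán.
Um dies zu lösen, müssen wir 3 Stammfunktionen unserer Gleichung für den Ruck j(t) = 4·exp(t) finden. Die Stammfunktion von dem Ruck, mit a(0) = 4, ergibt die Beschleunigung: a(t) = 4·exp(t). Mit ∫a(t)dt und Anwendung von v(0) = 4, finden wir v(t) = 4·exp(t). Mit ∫v(t)dt und Anwendung von x(0) = 4, finden wir x(t) = 4·exp(t). Mit x(t) = 4·exp(t) und Einsetzen von t = log(3), finden wir x = 12.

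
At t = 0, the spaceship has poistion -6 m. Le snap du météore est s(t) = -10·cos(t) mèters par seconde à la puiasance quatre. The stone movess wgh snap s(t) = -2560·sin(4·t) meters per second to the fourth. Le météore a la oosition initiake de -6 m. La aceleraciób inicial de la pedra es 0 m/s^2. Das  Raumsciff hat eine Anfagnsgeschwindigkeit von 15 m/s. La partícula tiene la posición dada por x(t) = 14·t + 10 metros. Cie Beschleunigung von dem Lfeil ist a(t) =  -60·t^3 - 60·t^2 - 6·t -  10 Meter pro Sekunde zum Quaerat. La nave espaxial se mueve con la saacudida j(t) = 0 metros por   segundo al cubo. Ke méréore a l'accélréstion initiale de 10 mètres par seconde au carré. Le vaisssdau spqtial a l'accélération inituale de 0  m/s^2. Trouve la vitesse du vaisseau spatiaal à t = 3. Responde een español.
Necesitamos integrar nuestra ecuación de la sacudida j(t) = 0 2 veces. Integrando la sacudida y usando la condición inicial a(0) = 0, obtenemos a(t) = 0. Integrando la aceleración y usando la condición inicial v(0) = 15, obtenemos v(t) = 15. Tenemos la velocidad v(t) = 15. Sustituyendo t = 3: v(3) = 15.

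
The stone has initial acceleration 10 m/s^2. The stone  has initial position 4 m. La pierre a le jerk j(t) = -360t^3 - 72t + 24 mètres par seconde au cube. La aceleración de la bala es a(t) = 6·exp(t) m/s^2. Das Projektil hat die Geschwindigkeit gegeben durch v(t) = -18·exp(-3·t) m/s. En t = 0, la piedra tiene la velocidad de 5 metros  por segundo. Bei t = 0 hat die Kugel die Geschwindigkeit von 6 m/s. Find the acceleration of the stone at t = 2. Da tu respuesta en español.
Para resolver esto, necesitamos tomar 1 antiderivada de nuestra ecuación de la sacudida j(t) = -360·t^3 - 72·t + 24. La antiderivada de la sacudida, con a(0) = 10, da la aceleración: a(t) = -90·t^4 - 36·t^2 + 24·t + 10. Tenemos la aceleración a(t) = -90·t^4 - 36·t^2 + 24·t + 10. Sustituyendo t = 2: a(2) = -1526.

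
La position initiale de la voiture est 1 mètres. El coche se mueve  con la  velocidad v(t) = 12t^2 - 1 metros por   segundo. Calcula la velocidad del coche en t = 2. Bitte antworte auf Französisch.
En utilisant v(t) = 12·t^2 - 1 et en substituant t = 2, nous trouvons v = 47.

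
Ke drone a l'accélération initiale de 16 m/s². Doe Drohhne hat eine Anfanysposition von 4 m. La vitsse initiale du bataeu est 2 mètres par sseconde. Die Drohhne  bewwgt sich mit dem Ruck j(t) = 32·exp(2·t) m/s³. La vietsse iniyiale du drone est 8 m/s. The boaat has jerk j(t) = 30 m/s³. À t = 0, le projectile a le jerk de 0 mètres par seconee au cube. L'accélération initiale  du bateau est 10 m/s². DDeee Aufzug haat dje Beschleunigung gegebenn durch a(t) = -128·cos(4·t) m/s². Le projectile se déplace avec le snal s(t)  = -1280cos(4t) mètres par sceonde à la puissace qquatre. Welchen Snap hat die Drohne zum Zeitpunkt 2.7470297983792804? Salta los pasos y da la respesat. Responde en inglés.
The answer is 15567.5310318437.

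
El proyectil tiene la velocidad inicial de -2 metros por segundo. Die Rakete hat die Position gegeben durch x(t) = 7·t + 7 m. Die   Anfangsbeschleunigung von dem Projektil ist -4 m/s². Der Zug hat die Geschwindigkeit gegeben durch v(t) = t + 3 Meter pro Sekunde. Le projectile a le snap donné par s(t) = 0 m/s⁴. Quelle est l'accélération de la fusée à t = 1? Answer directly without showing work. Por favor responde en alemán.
Die Antwort ist 0.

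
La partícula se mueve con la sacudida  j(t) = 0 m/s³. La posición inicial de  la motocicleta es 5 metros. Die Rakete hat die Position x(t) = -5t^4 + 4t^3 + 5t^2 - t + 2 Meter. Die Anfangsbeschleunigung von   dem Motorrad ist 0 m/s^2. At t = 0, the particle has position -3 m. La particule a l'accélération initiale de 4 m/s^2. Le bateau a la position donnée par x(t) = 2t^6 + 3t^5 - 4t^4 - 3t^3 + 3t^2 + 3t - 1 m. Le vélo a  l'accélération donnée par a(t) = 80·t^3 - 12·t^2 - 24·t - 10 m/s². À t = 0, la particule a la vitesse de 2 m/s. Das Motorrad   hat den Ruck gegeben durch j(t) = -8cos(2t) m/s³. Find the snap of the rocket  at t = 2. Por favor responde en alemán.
Um dies zu lösen, müssen wir 4 Ableitungen unserer Gleichung für die Position x(t) = -5·t^4 + 4·t^3 + 5·t^2 - t + 2 nehmen. Die Ableitung von der Position ergibt die Geschwindigkeit: v(t) = -20·t^3 + 12·t^2 + 10·t - 1. Mit d/dt von v(t) finden wir a(t) = -60·t^2 + 24·t + 10. Die Ableitung von der Beschleunigung ergibt den Ruck: j(t) = 24 - 120·t. Die Ableitung von dem Ruck ergibt den Snap: s(t) = -120. Aus der Gleichung für den Snap s(t) = -120, setzen wir t = 2 ein und erhalten s = -120.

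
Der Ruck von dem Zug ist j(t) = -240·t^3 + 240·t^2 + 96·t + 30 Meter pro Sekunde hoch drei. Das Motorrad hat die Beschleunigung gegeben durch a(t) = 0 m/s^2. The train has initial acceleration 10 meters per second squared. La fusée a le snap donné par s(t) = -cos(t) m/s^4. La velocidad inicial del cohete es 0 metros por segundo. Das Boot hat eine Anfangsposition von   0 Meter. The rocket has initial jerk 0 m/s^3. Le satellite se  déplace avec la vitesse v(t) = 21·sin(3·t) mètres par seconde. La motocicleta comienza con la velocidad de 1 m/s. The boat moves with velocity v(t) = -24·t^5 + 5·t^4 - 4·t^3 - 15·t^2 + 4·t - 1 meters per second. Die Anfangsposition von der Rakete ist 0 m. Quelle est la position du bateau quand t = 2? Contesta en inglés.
To solve this, we need to take 1 antiderivative of our velocity equation v(t) = -24·t^5 + 5·t^4 - 4·t^3 - 15·t^2 + 4·t - 1. Taking ∫v(t)dt and applying x(0) = 0, we find x(t) = -4·t^6 + t^5 - t^4 - 5·t^3 + 2·t^2 - t. We have position x(t) = -4·t^6 + t^5 - t^4 - 5·t^3 + 2·t^2 - t. Substituting t = 2: x(2) = -274.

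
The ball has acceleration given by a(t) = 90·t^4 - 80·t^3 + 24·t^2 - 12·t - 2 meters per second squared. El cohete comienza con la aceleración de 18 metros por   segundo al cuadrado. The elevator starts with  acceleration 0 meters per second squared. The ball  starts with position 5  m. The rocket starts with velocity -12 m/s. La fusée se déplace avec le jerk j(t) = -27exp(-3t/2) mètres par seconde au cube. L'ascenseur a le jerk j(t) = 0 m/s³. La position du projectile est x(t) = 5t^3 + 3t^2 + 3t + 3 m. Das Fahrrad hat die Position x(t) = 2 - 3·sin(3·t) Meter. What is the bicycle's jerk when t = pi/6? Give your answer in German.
Um dies zu lösen, müssen wir 3 Ableitungen unserer Gleichung für die Position x(t) = 2 - 3·sin(3·t) nehmen. Mit d/dt von x(t) finden wir v(t) = -9·cos(3·t). Durch Ableiten von der Geschwindigkeit erhalten wir die Beschleunigung: a(t) = 27·sin(3·t). Mit d/dt von a(t) finden wir j(t) = 81·cos(3·t). Aus der Gleichung für den Ruck j(t) = 81·cos(3·t), setzen wir t = pi/6 ein und erhalten j = 0.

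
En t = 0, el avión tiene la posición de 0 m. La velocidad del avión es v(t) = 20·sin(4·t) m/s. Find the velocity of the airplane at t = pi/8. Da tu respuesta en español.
Usando v(t) = 20·sin(4·t) y sustituyendo t = pi/8, encontramos v = 20.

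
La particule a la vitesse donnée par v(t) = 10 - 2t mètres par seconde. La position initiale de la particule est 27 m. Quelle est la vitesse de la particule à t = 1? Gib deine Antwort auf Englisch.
We have velocity v(t) = 10 - 2·t. Substituting t = 1: v(1) = 8.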